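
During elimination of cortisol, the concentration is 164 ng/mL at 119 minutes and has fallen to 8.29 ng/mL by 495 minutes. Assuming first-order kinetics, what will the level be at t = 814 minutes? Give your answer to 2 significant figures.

0.66 ng/mL

Over Δt = 495 − 119 = 376 minutes, the level fell by a factor of 164/8.29 ≈ 19.783.
n = log₂(19.783) ≈ 4.3062 half-lives, so t½ = 376/4.3062 ≈ 87.316 minutes.
From t = 495 to t = 814: 8.29 × (1/2)^((814−495)/87.316) ≈ 0.65884 ng/mL.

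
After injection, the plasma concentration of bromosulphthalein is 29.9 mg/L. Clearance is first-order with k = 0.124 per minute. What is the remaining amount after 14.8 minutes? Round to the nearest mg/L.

5 mg/L

t½ = ln 2 / k = 0.69315 / 0.124 ≈ 5.5899 minutes.
Number of half-lives: n = 14.8/5.5899 ≈ 2.6476.
Remaining = 29.9 × (1/2)^2.6476 = 29.9 × 0.15958 ≈ 4.7715 mg/L.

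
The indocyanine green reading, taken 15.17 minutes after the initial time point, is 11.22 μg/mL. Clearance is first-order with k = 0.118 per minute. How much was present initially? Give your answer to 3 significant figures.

t½ = ln 2 / k = 0.69315 / 0.118 ≈ 5.8741 minutes.
Number of half-lives elapsed: n = 15.17/5.8741 ≈ 2.5825.
A₀ = A × 2^n = 11.22 × 2^2.5825 = 11.22 × 5.9898 ≈ 67.206 μg/mL.

67.2 μg/mL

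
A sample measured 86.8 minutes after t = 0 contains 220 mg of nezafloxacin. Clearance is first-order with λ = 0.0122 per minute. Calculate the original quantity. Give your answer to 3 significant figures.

634 mg

t½ = ln 2 / λ = 0.69315 / 0.0122 ≈ 56.815 minutes.
Number of half-lives elapsed: n = 86.8/56.815 ≈ 1.5278.
A₀ = A × 2^n = 220 × 2^1.5278 = 220 × 2.8834 ≈ 634.34 mg.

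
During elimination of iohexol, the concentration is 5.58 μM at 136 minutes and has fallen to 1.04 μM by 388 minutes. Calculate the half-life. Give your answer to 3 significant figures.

104 minutes

Over Δt = 388 − 136 = 252 minutes, the level fell by a factor of 5.58/1.04 ≈ 5.3654.
n = log₂(5.3654) ≈ 2.4237 half-lives, so t½ = 252/2.4237 ≈ 103.97 minutes.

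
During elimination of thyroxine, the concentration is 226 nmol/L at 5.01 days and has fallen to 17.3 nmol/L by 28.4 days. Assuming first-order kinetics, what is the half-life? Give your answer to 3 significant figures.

Over Δt = 28.4 − 5.01 = 23.39 days, the level fell by a factor of 226/17.3 ≈ 13.064.
n = log₂(13.064) ≈ 3.7075 half-lives, so t½ = 23.39/3.7075 ≈ 6.3089 days.

6.31 days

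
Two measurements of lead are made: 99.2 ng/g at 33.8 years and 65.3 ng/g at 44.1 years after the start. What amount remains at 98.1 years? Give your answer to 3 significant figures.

Over Δt = 44.1 − 33.8 = 10.3 years, the level fell by a factor of 99.2/65.3 ≈ 1.5191.
n = log₂(1.5191) ≈ 0.60326 half-lives, so t½ = 10.3/0.60326 ≈ 17.074 years.
From t = 44.1 to t = 98.1: 65.3 × (1/2)^((98.1−44.1)/17.074) ≈ 7.2919 ng/g.

7.29 ng/g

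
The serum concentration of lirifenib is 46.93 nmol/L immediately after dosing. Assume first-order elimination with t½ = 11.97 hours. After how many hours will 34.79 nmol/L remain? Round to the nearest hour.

Fraction remaining = 34.79/46.93 ≈ 0.74132.
n = log₂(46.93/34.79) = ln(1.349)/ln 2 ≈ 0.43184 half-lives.
t = n × t½ = 0.43184 × 11.97 ≈ 5.1691 hours.

5 hours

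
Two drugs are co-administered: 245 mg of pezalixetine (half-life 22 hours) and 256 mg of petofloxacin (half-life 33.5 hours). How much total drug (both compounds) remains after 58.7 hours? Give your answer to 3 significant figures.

pezalixetine: 245 × (1/2)^(58.7/22) = 245 × (1/2)^2.6682 ≈ 38.545 mg.
petofloxacin: 256 × (1/2)^(58.7/33.5) = 256 × (1/2)^1.7522 ≈ 75.991 mg.
Total = 38.545 + 75.991 ≈ 114.54 mg.

115 mg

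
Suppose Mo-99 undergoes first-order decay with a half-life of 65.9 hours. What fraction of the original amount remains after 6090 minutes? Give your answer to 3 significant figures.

0.344

6090 minutes = 101.5 hours.
n = 101.5/65.9 ≈ 1.5402 half-lives.
Fraction remaining = (1/2)^1.5402 ≈ 0.34383.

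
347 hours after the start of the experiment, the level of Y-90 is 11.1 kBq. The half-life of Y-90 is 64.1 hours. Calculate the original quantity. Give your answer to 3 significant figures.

Number of half-lives elapsed: n = 347/64.1 ≈ 5.4134.
A₀ = A × 2^n = 11.1 × 2^5.4134 = 11.1 × 42.619 ≈ 473.07 kBq.

473 kBq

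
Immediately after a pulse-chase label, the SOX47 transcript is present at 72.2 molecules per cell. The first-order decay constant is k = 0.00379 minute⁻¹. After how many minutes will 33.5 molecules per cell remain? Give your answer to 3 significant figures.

t½ = ln 2 / k = 0.69315 / 0.00379 ≈ 182.89 minutes.
Fraction remaining = 33.5/72.2 ≈ 0.46399.
n = log₂(72.2/33.5) = ln(2.1552)/ln 2 ≈ 1.1078 half-lives.
t = n × t½ = 1.1078 × 182.89 ≈ 202.61 minutes.

203 minutes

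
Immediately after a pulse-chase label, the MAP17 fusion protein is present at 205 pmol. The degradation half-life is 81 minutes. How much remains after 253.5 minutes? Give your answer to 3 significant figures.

Number of half-lives: n = 253.5/81 ≈ 3.1296.
Remaining = 205 × (1/2)^3.1296 = 205 × 0.11426 ≈ 23.423 pmol.

23.4 pmol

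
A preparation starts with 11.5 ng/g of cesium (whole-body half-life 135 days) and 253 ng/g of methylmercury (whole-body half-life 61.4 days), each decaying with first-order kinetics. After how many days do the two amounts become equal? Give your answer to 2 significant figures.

500 days

Set 11.5·(1/2)^(t/135) = 253·(1/2)^(t/61.4).
Taking log₂: log₂(11.5/253) = t·(1/135 − 1/61.4).
log₂(0.045455) = -4.4594; 1/135 − 1/61.4 = -0.0088792.
t = -4.4594 / -0.0088792 ≈ 502.23 days.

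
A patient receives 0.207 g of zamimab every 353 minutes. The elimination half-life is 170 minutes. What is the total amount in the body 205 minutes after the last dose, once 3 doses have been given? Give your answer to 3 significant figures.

The 3 doses were given 911, 558, 205 minutes ago.
Total = 0.207·(1/2)^(911/170) + 0.207·(1/2)^(558/170) + 0.207·(1/2)^(205/170)
      = 0.0050443 + 0.021276 + 0.089735 ≈ 0.11606 g.

0.116 g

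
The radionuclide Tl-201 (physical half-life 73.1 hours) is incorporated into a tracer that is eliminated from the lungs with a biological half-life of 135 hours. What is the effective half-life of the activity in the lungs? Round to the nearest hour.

47 hours

1/t_eff = 1/t_phys + 1/t_biol = 1/73.1 + 1/135 = 0.021087 per hour.
t_eff = 73.1 × 135 / (73.1 + 135) ≈ 47.422 hours.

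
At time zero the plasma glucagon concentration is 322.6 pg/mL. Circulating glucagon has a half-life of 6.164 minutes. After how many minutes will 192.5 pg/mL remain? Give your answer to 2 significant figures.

Fraction remaining = 192.5/322.6 ≈ 0.59671.
n = log₂(322.6/192.5) = ln(1.6758)/ln 2 ≈ 0.74489 half-lives.
t = n × t½ = 0.74489 × 6.164 ≈ 4.5915 minutes.

4.6 minutes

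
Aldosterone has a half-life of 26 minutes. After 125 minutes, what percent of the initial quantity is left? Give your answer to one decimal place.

n = 125/26 ≈ 4.8077 half-lives.
Fraction remaining = (1/2)^4.8077 ≈ 0.035706, i.e. 3.5706%.

3.6%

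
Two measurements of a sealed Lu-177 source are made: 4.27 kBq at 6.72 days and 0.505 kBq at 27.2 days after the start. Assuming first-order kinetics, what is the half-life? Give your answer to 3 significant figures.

6.65 days

Over Δt = 27.2 − 6.72 = 20.48 days, the level fell by a factor of 4.27/0.505 ≈ 8.4554.
n = log₂(8.4554) ≈ 3.0799 half-lives, so t½ = 20.48/3.0799 ≈ 6.6496 days.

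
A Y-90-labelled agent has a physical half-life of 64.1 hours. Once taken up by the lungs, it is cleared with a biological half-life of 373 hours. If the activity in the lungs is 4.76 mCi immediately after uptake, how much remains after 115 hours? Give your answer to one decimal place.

1.1 mCi

1/t_eff = 1/t_phys + 1/t_biol = 1/64.1 + 1/373 = 0.018282 per hour.
t_eff = 64.1 × 373 / (64.1 + 373) ≈ 54.7 hours.
Remaining = 4.76 × (1/2)^(115/54.7) = 4.76 × (1/2)^2.1024 ≈ 1.1085 mCi.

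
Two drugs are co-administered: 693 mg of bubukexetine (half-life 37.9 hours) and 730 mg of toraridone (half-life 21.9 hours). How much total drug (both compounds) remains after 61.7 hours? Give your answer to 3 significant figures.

328 mg

bubukexetine: 693 × (1/2)^(61.7/37.9) = 693 × (1/2)^1.628 ≈ 224.22 mg.
toraridone: 730 × (1/2)^(61.7/21.9) = 730 × (1/2)^2.8174 ≈ 103.57 mg.
Total = 224.22 + 103.57 ≈ 327.78 mg.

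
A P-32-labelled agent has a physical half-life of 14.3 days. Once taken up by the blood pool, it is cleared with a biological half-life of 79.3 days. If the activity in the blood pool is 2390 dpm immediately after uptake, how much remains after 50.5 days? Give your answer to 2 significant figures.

130 dpm

1/t_eff = 1/t_phys + 1/t_biol = 1/14.3 + 1/79.3 = 0.08254 per day.
t_eff = 14.3 × 79.3 / (14.3 + 79.3) ≈ 12.115 days.
Remaining = 2390 × (1/2)^(50.5/12.115) = 2390 × (1/2)^4.1683 ≈ 132.93 dpm.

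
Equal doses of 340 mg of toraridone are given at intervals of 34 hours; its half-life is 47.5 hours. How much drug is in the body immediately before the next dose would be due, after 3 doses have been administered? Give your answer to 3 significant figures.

The 3 doses were given 102, 68, 34 hours ago.
Total = 340·(1/2)^(102/47.5) + 340·(1/2)^(68/47.5) + 340·(1/2)^(34/47.5)
      = 76.746 + 126.05 + 207.02 ≈ 409.81 mg.

410 mg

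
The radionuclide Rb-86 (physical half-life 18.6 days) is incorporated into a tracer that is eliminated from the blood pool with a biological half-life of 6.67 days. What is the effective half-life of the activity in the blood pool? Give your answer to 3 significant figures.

1/t_eff = 1/t_phys + 1/t_biol = 1/18.6 + 1/6.67 = 0.20369 per day.
t_eff = 18.6 × 6.67 / (18.6 + 6.67) ≈ 4.9095 days.

4.91 days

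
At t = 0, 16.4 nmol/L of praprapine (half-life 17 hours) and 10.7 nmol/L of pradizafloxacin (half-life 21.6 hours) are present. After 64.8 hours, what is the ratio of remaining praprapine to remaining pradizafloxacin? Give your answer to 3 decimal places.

0.873

praprapine: 16.4 × (1/2)^(64.8/17) = 16.4 × (1/2)^3.8118 ≈ 1.1679 nmol/L.
pradizafloxacin: 10.7 × (1/2)^(64.8/21.6) = 10.7 × (1/2)^3 ≈ 1.3375 nmol/L.
Ratio ≈ 1.1679 / 1.3375 ≈ 0.87316.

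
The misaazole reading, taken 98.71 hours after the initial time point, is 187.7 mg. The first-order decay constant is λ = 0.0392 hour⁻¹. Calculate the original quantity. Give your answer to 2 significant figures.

9000 mg

t½ = ln 2 / λ = 0.69315 / 0.0392 ≈ 17.682 hours.
Number of half-lives elapsed: n = 98.71/17.682 ≈ 5.5824.
A₀ = A × 2^n = 187.7 × 2^5.5824 = 187.7 × 47.915 ≈ 8993.7 mg.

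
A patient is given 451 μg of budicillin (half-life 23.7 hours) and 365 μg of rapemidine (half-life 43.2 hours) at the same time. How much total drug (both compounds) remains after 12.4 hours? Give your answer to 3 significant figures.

613 μg

budicillin: 451 × (1/2)^(12.4/23.7) = 451 × (1/2)^0.52321 ≈ 313.82 μg.
rapemidine: 365 × (1/2)^(12.4/43.2) = 365 × (1/2)^0.28704 ≈ 299.15 μg.
Total = 313.82 + 299.15 ≈ 612.96 μg.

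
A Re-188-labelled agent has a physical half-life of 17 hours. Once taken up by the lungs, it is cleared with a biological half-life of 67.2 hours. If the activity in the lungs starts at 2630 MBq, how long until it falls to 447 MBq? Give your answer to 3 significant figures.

1/t_eff = 1/t_phys + 1/t_biol = 1/17 + 1/67.2 = 0.073704 per hour.
t_eff = 17 × 67.2 / (17 + 67.2) ≈ 13.568 hours.
n = log₂(2630/447) ≈ 2.5567; t = 2.5567 × 13.568 ≈ 34.689 hours.

34.7 hours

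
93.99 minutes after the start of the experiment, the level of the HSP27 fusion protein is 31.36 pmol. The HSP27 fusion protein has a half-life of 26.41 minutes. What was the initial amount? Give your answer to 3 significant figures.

370 pmol

Number of half-lives elapsed: n = 93.99/26.41 ≈ 3.5589.
A₀ = A × 2^n = 31.36 × 2^3.5589 = 31.36 × 11.785 ≈ 369.58 pmol.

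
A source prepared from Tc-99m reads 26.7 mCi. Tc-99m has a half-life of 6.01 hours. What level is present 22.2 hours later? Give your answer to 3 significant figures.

2.06 mCi

Number of half-lives: n = 22.2/6.01 ≈ 3.6938.
Remaining = 26.7 × (1/2)^3.6938 = 26.7 × 0.077276 ≈ 2.0633 mCi.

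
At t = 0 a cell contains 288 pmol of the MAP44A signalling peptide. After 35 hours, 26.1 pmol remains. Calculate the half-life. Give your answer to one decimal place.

A/A₀ = 26.1/288 ≈ 0.090625.
n = log₂(11.034) ≈ 3.4639 half-lives elapsed in 35 hours.
t½ = 35/3.4639 ≈ 10.104 hours.

10.1 hours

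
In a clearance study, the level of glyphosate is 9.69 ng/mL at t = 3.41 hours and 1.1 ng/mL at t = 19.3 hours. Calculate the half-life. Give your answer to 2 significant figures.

5.1 hours

Over Δt = 19.3 − 3.41 = 15.89 hours, the level fell by a factor of 9.69/1.1 ≈ 8.8091.
n = log₂(8.8091) ≈ 3.139 half-lives, so t½ = 15.89/3.139 ≈ 5.0621 hours.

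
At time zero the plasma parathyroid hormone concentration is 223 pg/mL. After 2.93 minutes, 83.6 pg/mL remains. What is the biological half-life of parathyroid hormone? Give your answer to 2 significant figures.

A/A₀ = 83.6/223 ≈ 0.37489.
n = log₂(2.6675) ≈ 1.4155 half-lives elapsed in 2.93 minutes.
t½ = 2.93/1.4155 ≈ 2.07 minutes.

2.1 minutes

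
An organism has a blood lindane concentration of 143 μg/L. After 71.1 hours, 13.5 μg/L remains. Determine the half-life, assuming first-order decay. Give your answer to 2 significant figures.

21 hours

A/A₀ = 13.5/143 ≈ 0.094406.
n = log₂(10.593) ≈ 3.405 half-lives elapsed in 71.1 hours.
t½ = 71.1/3.405 ≈ 20.881 hours.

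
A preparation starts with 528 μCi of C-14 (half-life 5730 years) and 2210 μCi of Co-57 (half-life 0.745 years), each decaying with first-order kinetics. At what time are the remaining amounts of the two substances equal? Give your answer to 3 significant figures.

Set 528·(1/2)^(t/5730) = 2210·(1/2)^(t/0.745).
Taking log₂: log₂(528/2210) = t·(1/5730 − 1/0.745).
log₂(0.23891) = -2.0654; 1/5730 − 1/0.745 = -1.3421.
t = -2.0654 / -1.3421 ≈ 1.539 years.

1.54 years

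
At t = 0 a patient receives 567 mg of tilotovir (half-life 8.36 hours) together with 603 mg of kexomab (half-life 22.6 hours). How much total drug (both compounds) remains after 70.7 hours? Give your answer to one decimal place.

tilotovir: 567 × (1/2)^(70.7/8.36) = 567 × (1/2)^8.4569 ≈ 1.6136 mg.
kexomab: 603 × (1/2)^(70.7/22.6) = 603 × (1/2)^3.1283 ≈ 68.96 mg.
Total = 1.6136 + 68.96 ≈ 70.574 mg.

70.6 mg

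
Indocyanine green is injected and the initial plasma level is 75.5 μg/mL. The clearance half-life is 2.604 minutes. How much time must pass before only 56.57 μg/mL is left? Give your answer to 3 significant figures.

Fraction remaining = 56.57/75.5 ≈ 0.74927.
n = log₂(75.5/56.57) = ln(1.3346)/ln 2 ≈ 0.41644 half-lives.
t = n × t½ = 0.41644 × 2.604 ≈ 1.0844 minutes.

1.08 minutes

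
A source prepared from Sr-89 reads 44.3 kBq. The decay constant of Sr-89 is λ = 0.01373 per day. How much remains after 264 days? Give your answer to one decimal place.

t½ = ln 2 / λ = 0.69315 / 0.01373 ≈ 50.484 days.
Number of half-lives: n = 264/50.484 ≈ 5.2294.
Remaining = 44.3 × (1/2)^5.2294 = 44.3 × 0.026657 ≈ 1.1809 kBq.

1.2 kBq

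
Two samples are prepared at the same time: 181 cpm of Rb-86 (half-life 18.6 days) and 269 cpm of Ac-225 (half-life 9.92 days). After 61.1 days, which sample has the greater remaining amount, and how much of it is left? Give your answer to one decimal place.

Rb-86, 18.6 cpm

Rb-86: 181 × (1/2)^3.2849 ≈ 18.57 cpm.
Ac-225: 269 × (1/2)^6.1593 ≈ 3.7638 cpm.
Rb-86 has more remaining, at ≈ 18.57 cpm.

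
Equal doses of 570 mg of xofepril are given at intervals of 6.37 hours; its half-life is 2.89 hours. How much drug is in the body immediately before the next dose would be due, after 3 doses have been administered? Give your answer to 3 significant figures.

The 3 doses were given 19.11, 12.74, 6.37 hours ago.
Total = 570·(1/2)^(19.11/2.89) + 570·(1/2)^(12.74/2.89) + 570·(1/2)^(6.37/2.89)
      = 5.8254 + 26.844 + 123.7 ≈ 156.37 mg.

156 mg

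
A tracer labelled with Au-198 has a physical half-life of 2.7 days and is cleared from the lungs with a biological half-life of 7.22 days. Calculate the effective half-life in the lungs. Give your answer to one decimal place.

1/t_eff = 1/t_phys + 1/t_biol = 1/2.7 + 1/7.22 = 0.50887 per day.
t_eff = 2.7 × 7.22 / (2.7 + 7.22) ≈ 1.9651 days.

2.0 days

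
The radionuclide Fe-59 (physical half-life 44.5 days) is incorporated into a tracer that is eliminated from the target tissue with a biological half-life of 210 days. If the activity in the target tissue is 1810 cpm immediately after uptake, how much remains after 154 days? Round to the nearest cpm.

1/t_eff = 1/t_phys + 1/t_biol = 1/44.5 + 1/210 = 0.027234 per day.
t_eff = 44.5 × 210 / (44.5 + 210) ≈ 36.719 days.
Remaining = 1810 × (1/2)^(154/36.719) = 1810 × (1/2)^4.194 ≈ 98.891 cpm.

99 cpm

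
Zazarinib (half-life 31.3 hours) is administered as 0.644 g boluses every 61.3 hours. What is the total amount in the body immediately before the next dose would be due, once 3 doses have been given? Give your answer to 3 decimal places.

0.219 g

The 3 doses were given 183.9, 122.6, 61.3 hours ago.
Total = 0.644·(1/2)^(183.9/31.3) + 0.644·(1/2)^(122.6/31.3) + 0.644·(1/2)^(61.3/31.3)
      = 0.01097 + 0.042636 + 0.1657 ≈ 0.21931 g.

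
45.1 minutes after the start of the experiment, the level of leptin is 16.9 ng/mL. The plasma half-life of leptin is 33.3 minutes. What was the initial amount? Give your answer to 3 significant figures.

Number of half-lives elapsed: n = 45.1/33.3 ≈ 1.3544.
A₀ = A × 2^n = 16.9 × 2^1.3544 = 16.9 × 2.5568 ≈ 43.21 ng/mL.

43.2 ng/mL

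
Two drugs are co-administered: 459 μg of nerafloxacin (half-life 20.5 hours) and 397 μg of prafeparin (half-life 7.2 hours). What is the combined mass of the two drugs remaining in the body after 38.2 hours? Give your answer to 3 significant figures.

136 μg

nerafloxacin: 459 × (1/2)^(38.2/20.5) = 459 × (1/2)^1.8634 ≈ 126.14 μg.
prafeparin: 397 × (1/2)^(38.2/7.2) = 397 × (1/2)^5.3056 ≈ 10.038 μg.
Total = 126.14 + 10.038 ≈ 136.18 μg.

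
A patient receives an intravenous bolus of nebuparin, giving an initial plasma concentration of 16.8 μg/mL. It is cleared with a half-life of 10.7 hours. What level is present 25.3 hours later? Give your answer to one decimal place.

3.3 μg/mL

Number of half-lives: n = 25.3/10.7 ≈ 2.3645.
Remaining = 16.8 × (1/2)^2.3645 = 16.8 × 0.19419 ≈ 3.2623 μg/mL.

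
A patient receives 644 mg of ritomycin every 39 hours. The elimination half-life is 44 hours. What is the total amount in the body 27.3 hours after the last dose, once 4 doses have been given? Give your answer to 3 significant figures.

834 mg

The 4 doses were given 144.3, 105.3, 66.3, 27.3 hours ago.
Total = 644·(1/2)^(144.3/44) + 644·(1/2)^(105.3/44) + 644·(1/2)^(66.3/44) + 644·(1/2)^(27.3/44)
      = 66.32 + 122.59 + 226.61 + 418.9 ≈ 834.43 mg.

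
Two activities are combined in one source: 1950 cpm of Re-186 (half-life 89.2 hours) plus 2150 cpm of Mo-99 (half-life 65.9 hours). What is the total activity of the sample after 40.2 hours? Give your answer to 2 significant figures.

2800 cpm

Re-186: 1950 × (1/2)^(40.2/89.2) = 1950 × (1/2)^0.45067 ≈ 1426.8 cpm.
Mo-99: 2150 × (1/2)^(40.2/65.9) = 2150 × (1/2)^0.61002 ≈ 1408.7 cpm.
Total = 1426.8 + 1408.7 ≈ 2835.5 cpm.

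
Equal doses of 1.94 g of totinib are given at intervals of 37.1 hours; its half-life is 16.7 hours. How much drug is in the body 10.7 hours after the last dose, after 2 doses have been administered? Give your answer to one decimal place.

The 2 doses were given 47.8, 10.7 hours ago.
Total = 1.94·(1/2)^(47.8/16.7) + 1.94·(1/2)^(10.7/16.7)
      = 0.26679 + 1.2443 ≈ 1.5111 g.

1.5 g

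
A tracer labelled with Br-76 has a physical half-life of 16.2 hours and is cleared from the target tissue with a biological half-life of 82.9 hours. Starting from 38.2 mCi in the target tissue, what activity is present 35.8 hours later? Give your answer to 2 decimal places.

1/t_eff = 1/t_phys + 1/t_biol = 1/16.2 + 1/82.9 = 0.073791 per hour.
t_eff = 16.2 × 82.9 / (16.2 + 82.9) ≈ 13.552 hours.
Remaining = 38.2 × (1/2)^(35.8/13.552) = 38.2 × (1/2)^2.6417 ≈ 6.121 mCi.

6.12 mCi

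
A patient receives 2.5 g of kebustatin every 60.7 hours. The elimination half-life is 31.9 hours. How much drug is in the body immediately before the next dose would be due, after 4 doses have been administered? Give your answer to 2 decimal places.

0.91 g

The 4 doses were given 242.8, 182.1, 121.4, 60.7 hours ago.
Total = 2.5·(1/2)^(242.8/31.9) + 2.5·(1/2)^(182.1/31.9) + 2.5·(1/2)^(121.4/31.9) + 2.5·(1/2)^(60.7/31.9)
      = 0.012785 + 0.04781 + 0.17878 + 0.66855 ≈ 0.90793 g.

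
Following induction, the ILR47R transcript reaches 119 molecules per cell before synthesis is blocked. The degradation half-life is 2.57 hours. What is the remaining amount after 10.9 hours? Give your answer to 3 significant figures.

6.29 molecules per cell

Number of half-lives: n = 10.9/2.57 ≈ 4.2412.
Remaining = 119 × (1/2)^4.2412 = 119 × 0.052876 ≈ 6.2922 molecules per cell.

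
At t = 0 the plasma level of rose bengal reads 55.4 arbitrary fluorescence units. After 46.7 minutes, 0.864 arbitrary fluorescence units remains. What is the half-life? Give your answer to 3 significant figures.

7.78 minutes

A/A₀ = 0.864/55.4 ≈ 0.015596.
n = log₂(64.12) ≈ 6.0027 half-lives elapsed in 46.7 minutes.
t½ = 46.7/6.0027 ≈ 7.7798 minutes.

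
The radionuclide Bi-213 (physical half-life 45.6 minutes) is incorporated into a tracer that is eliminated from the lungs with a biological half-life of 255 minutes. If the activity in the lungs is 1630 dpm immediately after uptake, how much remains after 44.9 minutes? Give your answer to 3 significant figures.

1/t_eff = 1/t_phys + 1/t_biol = 1/45.6 + 1/255 = 0.025851 per minute.
t_eff = 45.6 × 255 / (45.6 + 255) ≈ 38.683 minutes.
Remaining = 1630 × (1/2)^(44.9/38.683) = 1630 × (1/2)^1.1607 ≈ 729.08 dpm.

729 dpm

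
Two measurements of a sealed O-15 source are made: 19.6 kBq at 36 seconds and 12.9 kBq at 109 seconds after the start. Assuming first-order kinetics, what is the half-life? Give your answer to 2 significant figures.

Over Δt = 109 − 36 = 73 seconds, the level fell by a factor of 19.6/12.9 ≈ 1.5194.
n = log₂(1.5194) ≈ 0.60348 half-lives, so t½ = 73/0.60348 ≈ 120.96 seconds.

120 seconds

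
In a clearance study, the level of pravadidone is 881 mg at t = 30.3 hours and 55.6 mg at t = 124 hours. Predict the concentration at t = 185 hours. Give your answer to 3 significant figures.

9.20 mg

Over Δt = 124 − 30.3 = 93.7 hours, the level fell by a factor of 881/55.6 ≈ 15.845.
n = log₂(15.845) ≈ 3.986 half-lives, so t½ = 93.7/3.986 ≈ 23.507 hours.
From t = 124 to t = 185: 55.6 × (1/2)^((185−124)/23.507) ≈ 9.2029 mg.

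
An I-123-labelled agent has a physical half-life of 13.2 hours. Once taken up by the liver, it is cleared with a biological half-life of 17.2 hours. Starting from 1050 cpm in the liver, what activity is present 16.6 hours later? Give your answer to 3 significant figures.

1/t_eff = 1/t_phys + 1/t_biol = 1/13.2 + 1/17.2 = 0.1339 per hour.
t_eff = 13.2 × 17.2 / (13.2 + 17.2) ≈ 7.4684 hours.
Remaining = 1050 × (1/2)^(16.6/7.4684) = 1050 × (1/2)^2.2227 ≈ 224.95 cpm.

225 cpm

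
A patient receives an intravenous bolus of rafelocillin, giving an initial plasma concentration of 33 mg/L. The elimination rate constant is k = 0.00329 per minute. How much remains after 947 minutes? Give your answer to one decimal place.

1.5 mg/L

t½ = ln 2 / k = 0.69315 / 0.00329 ≈ 210.68 minutes.
Number of half-lives: n = 947/210.68 ≈ 4.4949.
Remaining = 33 × (1/2)^4.4949 = 33 × 0.044351 ≈ 1.4636 mg/L.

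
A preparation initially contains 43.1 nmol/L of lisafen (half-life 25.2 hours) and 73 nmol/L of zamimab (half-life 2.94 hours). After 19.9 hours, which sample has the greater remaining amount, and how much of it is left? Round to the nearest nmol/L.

lisafen, 25 nmol/L

lisafen: 43.1 × (1/2)^0.78968 ≈ 24.932 nmol/L.
zamimab: 73 × (1/2)^6.7687 ≈ 0.66948 nmol/L.
Lisafen has more remaining, at ≈ 24.932 nmol/L.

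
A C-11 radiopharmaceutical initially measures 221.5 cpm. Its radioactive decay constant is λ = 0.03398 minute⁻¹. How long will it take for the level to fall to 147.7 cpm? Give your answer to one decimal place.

11.9 minutes

t½ = ln 2 / λ = 0.69315 / 0.03398 ≈ 20.399 minutes.
Fraction remaining = 147.7/221.5 ≈ 0.66682.
n = log₂(221.5/147.7) = ln(1.4997)/ln 2 ≈ 0.58464 half-lives.
t = n × t½ = 0.58464 × 20.399 ≈ 11.926 minutes.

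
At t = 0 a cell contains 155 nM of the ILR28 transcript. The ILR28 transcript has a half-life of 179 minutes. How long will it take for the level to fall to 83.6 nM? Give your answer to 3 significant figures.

159 minutes

Fraction remaining = 83.6/155 ≈ 0.53935.
n = log₂(155/83.6) = ln(1.8541)/ln 2 ≈ 0.89069 half-lives.
t = n × t½ = 0.89069 × 179 ≈ 159.43 minutes.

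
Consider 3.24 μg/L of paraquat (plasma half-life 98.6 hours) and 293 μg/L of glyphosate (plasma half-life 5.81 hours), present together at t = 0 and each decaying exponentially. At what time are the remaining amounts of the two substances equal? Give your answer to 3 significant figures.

Set 3.24·(1/2)^(t/98.6) = 293·(1/2)^(t/5.81).
Taking log₂: log₂(3.24/293) = t·(1/98.6 − 1/5.81).
log₂(0.011058) = -6.4988; 1/98.6 − 1/5.81 = -0.16198.
t = -6.4988 / -0.16198 ≈ 40.122 hours.

40.1 hours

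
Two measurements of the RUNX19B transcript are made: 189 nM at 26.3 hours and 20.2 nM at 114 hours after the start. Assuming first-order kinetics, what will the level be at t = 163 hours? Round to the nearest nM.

Over Δt = 114 − 26.3 = 87.7 hours, the level fell by a factor of 189/20.2 ≈ 9.3564.
n = log₂(9.3564) ≈ 3.226 half-lives, so t½ = 87.7/3.226 ≈ 27.186 hours.
From t = 114 to t = 163: 20.2 × (1/2)^((163−114)/27.186) ≈ 5.7912 nM.

6 nM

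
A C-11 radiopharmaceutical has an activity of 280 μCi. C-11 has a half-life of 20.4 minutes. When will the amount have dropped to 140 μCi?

140/280 = 1/2, so 1 half-life has elapsed.
t = 1 × 20.4 = 20.4 minutes.

20.4 minutes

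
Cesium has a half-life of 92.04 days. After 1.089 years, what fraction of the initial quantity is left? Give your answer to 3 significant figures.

0.0501

1.089 years = 397.485 days.
n = 397.485/92.04 ≈ 4.3186 half-lives.
Fraction remaining = (1/2)^4.3186 ≈ 0.050115.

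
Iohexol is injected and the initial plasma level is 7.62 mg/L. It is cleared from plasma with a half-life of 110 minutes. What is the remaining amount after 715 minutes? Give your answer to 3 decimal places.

Number of half-lives: n = 715/110 ≈ 6.5.
Remaining = 7.62 × (1/2)^6.5 = 7.62 × 0.011049 ≈ 0.08419 mg/L.

0.084 mg/L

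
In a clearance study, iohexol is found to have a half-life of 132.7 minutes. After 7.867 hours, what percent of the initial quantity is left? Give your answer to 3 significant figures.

8.50%

7.867 hours = 472.02 minutes.
n = 472.02/132.7 ≈ 3.557 half-lives.
Fraction remaining = (1/2)^3.557 ≈ 0.084962, i.e. 8.4962%.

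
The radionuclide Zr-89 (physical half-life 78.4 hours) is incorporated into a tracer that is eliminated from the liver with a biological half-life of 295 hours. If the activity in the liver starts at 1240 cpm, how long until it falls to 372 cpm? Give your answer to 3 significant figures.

108 hours

1/t_eff = 1/t_phys + 1/t_biol = 1/78.4 + 1/295 = 0.016145 per hour.
t_eff = 78.4 × 295 / (78.4 + 295) ≈ 61.939 hours.
n = log₂(1240/372) ≈ 1.737; t = 1.737 × 61.939 ≈ 107.59 hours.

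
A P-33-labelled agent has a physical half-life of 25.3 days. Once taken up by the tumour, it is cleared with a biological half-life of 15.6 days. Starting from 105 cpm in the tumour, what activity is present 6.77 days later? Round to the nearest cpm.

65 cpm

1/t_eff = 1/t_phys + 1/t_biol = 1/25.3 + 1/15.6 = 0.10363 per day.
t_eff = 25.3 × 15.6 / (25.3 + 15.6) ≈ 9.6499 days.
Remaining = 105 × (1/2)^(6.77/9.6499) = 105 × (1/2)^0.70156 ≈ 64.565 cpm.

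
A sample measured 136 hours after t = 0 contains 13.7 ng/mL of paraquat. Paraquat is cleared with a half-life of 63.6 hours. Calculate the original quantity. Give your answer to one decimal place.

60.3 ng/mL

Number of half-lives elapsed: n = 136/63.6 ≈ 2.1384.
A₀ = A × 2^n = 13.7 × 2^2.1384 = 13.7 × 4.4026 ≈ 60.316 ng/mL.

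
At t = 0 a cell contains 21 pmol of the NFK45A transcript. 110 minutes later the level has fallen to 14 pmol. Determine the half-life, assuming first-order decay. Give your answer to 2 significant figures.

190 minutes

A/A₀ = 14/21 ≈ 0.66667.
n = log₂(1.5) ≈ 0.58496 half-lives elapsed in 110 minutes.
t½ = 110/0.58496 ≈ 188.05 minutes.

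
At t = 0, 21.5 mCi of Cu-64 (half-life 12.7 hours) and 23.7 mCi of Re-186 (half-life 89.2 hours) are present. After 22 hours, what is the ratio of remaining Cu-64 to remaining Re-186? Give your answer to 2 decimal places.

0.32

Cu-64: 21.5 × (1/2)^(22/12.7) = 21.5 × (1/2)^1.7323 ≈ 6.471 mCi.
Re-186: 23.7 × (1/2)^(22/89.2) = 23.7 × (1/2)^0.24664 ≈ 19.976 mCi.
Ratio ≈ 6.471 / 19.976 ≈ 0.32394.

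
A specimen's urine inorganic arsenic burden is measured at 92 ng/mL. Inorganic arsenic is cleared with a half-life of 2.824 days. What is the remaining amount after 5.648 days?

Elapsed time is 2 half-lives (5.648/2.824).
Each half-life halves the amount: 92 × (1/2)^2 = 92/4 = 23 ng/mL.

23 ng/mL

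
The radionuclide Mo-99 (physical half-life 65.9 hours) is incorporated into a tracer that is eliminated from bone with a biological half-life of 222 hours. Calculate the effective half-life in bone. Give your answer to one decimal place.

50.8 hours

1/t_eff = 1/t_phys + 1/t_biol = 1/65.9 + 1/222 = 0.019679 per hour.
t_eff = 65.9 × 222 / (65.9 + 222) ≈ 50.816 hours.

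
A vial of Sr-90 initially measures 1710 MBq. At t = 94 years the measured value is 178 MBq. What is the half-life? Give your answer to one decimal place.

28.8 years

A/A₀ = 178/1710 ≈ 0.10409.
n = log₂(9.6067) ≈ 3.264 half-lives elapsed in 94 years.
t½ = 94/3.264 ≈ 28.799 years.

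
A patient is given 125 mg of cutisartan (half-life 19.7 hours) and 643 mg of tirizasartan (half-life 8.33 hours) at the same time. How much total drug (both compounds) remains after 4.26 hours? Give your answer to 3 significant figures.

cutisartan: 125 × (1/2)^(4.26/19.7) = 125 × (1/2)^0.21624 ≈ 107.6 mg.
tirizasartan: 643 × (1/2)^(4.26/8.33) = 643 × (1/2)^0.5114 ≈ 451.09 mg.
Total = 107.6 + 451.09 ≈ 558.69 mg.

559 mg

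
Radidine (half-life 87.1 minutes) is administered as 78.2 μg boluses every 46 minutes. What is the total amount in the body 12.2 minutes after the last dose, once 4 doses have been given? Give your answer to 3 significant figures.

178 μg

The 4 doses were given 150.2, 104.2, 58.2, 12.2 minutes ago.
Total = 78.2·(1/2)^(150.2/87.1) + 78.2·(1/2)^(104.2/87.1) + 78.2·(1/2)^(58.2/87.1) + 78.2·(1/2)^(12.2/87.1)
      = 23.664 + 34.125 + 49.211 + 70.965 ≈ 177.96 μg.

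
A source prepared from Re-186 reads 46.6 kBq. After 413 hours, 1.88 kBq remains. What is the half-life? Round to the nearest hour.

A/A₀ = 1.88/46.6 ≈ 0.040343.
n = log₂(24.787) ≈ 4.6315 half-lives elapsed in 413 hours.
t½ = 413/4.6315 ≈ 89.171 hours.

89 hours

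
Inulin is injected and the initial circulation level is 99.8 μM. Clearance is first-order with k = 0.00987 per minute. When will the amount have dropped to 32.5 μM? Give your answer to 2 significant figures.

t½ = ln 2 / k = 0.69315 / 0.00987 ≈ 70.228 minutes.
Fraction remaining = 32.5/99.8 ≈ 0.32565.
n = log₂(99.8/32.5) = ln(3.0708)/ln 2 ≈ 1.6186 half-lives.
t = n × t½ = 1.6186 × 70.228 ≈ 113.67 minutes.

110 minutes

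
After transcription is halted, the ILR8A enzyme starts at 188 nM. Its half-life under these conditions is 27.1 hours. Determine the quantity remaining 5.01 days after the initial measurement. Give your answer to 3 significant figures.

Convert the elapsed time: 5.01 days = 120.24 hours.
Number of half-lives: n = 120.24/27.1 ≈ 4.4369.
Remaining = 188 × (1/2)^4.4369 = 188 × 0.04617 ≈ 8.68 nM.

8.68 nM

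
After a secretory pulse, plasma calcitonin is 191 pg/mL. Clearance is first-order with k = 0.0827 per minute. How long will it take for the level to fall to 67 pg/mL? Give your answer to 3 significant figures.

12.7 minutes

t½ = ln 2 / k = 0.69315 / 0.0827 ≈ 8.3815 minutes.
Fraction remaining = 67/191 ≈ 0.35079.
n = log₂(191/67) = ln(2.8507)/ln 2 ≈ 1.5113 half-lives.
t = n × t½ = 1.5113 × 8.3815 ≈ 12.667 minutes.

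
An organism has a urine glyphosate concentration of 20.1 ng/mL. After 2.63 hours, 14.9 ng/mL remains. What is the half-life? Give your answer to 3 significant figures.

6.09 hours

A/A₀ = 14.9/20.1 ≈ 0.74129.
n = log₂(1.349) ≈ 0.43188 half-lives elapsed in 2.63 hours.
t½ = 2.63/0.43188 ≈ 6.0896 hours.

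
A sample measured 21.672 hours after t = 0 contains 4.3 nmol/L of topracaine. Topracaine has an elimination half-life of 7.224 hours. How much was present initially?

Number of half-lives elapsed: n = 21.672/7.224 ≈ 3.
A₀ = A × 2^n = 4.3 × 2^3 = 4.3 × 8 ≈ 34.4 nmol/L.

34.4 nmol/L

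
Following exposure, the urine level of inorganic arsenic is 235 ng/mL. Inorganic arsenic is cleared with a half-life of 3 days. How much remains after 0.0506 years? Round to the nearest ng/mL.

3 ng/mL

Convert the elapsed time: 0.0506 years = 18.469 days.
Number of half-lives: n = 18.469/3 ≈ 6.1563.
Remaining = 235 × (1/2)^6.1563 = 235 × 0.01402 ≈ 3.2948 ng/mL.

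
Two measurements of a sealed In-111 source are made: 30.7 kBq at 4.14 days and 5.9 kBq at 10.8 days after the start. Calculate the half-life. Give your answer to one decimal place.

2.8 days

Over Δt = 10.8 − 4.14 = 6.66 days, the level fell by a factor of 30.7/5.9 ≈ 5.2034.
n = log₂(5.2034) ≈ 2.3795 half-lives, so t½ = 6.66/2.3795 ≈ 2.799 days.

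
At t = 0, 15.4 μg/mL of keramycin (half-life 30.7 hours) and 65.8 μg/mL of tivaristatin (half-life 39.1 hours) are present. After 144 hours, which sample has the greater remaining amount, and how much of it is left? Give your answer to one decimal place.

tivaristatin, 5.1 μg/mL

keramycin: 15.4 × (1/2)^4.6906 ≈ 0.59638 μg/mL.
tivaristatin: 65.8 × (1/2)^3.6829 ≈ 5.1236 μg/mL.
Tivaristatin has more remaining, at ≈ 5.1236 μg/mL.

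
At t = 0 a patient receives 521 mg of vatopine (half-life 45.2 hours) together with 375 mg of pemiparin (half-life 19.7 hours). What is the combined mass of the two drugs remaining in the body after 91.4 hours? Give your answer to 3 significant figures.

vatopine: 521 × (1/2)^(91.4/45.2) = 521 × (1/2)^2.0221 ≈ 128.27 mg.
pemiparin: 375 × (1/2)^(91.4/19.7) = 375 × (1/2)^4.6396 ≈ 15.044 mg.
Total = 128.27 + 15.044 ≈ 143.31 mg.

143 mg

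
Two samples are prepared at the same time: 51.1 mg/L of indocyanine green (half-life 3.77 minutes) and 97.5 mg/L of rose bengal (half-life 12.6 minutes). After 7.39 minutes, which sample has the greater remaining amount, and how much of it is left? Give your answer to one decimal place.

rose bengal, 64.9 mg/L

indocyanine green: 51.1 × (1/2)^1.9602 ≈ 13.132 mg/L.
rose bengal: 97.5 × (1/2)^0.58651 ≈ 64.93 mg/L.
Rose bengal has more remaining, at ≈ 64.93 mg/L.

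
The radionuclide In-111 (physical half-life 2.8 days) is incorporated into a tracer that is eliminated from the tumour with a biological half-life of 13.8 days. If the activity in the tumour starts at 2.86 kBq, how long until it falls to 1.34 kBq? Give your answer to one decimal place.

1/t_eff = 1/t_phys + 1/t_biol = 1/2.8 + 1/13.8 = 0.42961 per day.
t_eff = 2.8 × 13.8 / (2.8 + 13.8) ≈ 2.3277 days.
n = log₂(2.86/1.34) ≈ 1.0938; t = 1.0938 × 2.3277 ≈ 2.546 days.

2.5 days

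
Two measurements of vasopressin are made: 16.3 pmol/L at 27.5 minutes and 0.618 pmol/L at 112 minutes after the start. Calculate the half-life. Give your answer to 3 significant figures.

17.9 minutes

Over Δt = 112 − 27.5 = 84.5 minutes, the level fell by a factor of 16.3/0.618 ≈ 26.375.
n = log₂(26.375) ≈ 4.7211 half-lives, so t½ = 84.5/4.7211 ≈ 17.898 minutes.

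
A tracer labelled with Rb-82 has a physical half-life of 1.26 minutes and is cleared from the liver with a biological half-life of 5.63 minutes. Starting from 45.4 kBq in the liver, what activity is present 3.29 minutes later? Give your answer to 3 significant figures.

4.96 kBq

1/t_eff = 1/t_phys + 1/t_biol = 1/1.26 + 1/5.63 = 0.97127 per minute.
t_eff = 1.26 × 5.63 / (1.26 + 5.63) ≈ 1.0296 minutes.
Remaining = 45.4 × (1/2)^(3.29/1.0296) = 45.4 × (1/2)^3.1955 ≈ 4.9559 kBq.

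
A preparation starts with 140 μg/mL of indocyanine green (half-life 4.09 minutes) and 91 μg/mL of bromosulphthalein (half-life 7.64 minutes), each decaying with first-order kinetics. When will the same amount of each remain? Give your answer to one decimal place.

5.5 minutes

Set 140·(1/2)^(t/4.09) = 91·(1/2)^(t/7.64).
Taking log₂: log₂(140/91) = t·(1/4.09 − 1/7.64).
log₂(1.5385) = 0.62149; 1/4.09 − 1/7.64 = 0.11361.
t = 0.62149 / 0.11361 ≈ 5.4704 minutes.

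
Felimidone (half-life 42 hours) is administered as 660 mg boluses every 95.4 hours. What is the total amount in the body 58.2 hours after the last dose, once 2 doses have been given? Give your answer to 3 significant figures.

305 mg

The 2 doses were given 153.6, 58.2 hours ago.
Total = 660·(1/2)^(153.6/42) + 660·(1/2)^(58.2/42)
      = 52.316 + 252.58 ≈ 304.9 mg.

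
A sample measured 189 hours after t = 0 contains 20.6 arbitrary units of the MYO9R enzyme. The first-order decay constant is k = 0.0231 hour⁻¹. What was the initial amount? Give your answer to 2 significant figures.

t½ = ln 2 / k = 0.69315 / 0.0231 ≈ 30.006 hours.
Number of half-lives elapsed: n = 189/30.006 ≈ 6.2987.
A₀ = A × 2^n = 20.6 × 2^6.2987 = 20.6 × 78.72 ≈ 1621.6 arbitrary units.

1600 arbitrary units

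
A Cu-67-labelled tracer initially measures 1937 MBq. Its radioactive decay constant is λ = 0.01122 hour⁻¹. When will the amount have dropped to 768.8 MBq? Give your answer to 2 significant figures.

82 hours

t½ = ln 2 / λ = 0.69315 / 0.01122 ≈ 61.778 hours.
Fraction remaining = 768.8/1937 ≈ 0.3969.
n = log₂(1937/768.8) = ln(2.5195)/ln 2 ≈ 1.3331 half-lives.
t = n × t½ = 1.3331 × 61.778 ≈ 82.359 hours.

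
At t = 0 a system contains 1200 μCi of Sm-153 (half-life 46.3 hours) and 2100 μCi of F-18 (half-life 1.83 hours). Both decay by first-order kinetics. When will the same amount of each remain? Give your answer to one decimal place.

Set 1200·(1/2)^(t/46.3) = 2100·(1/2)^(t/1.83).
Taking log₂: log₂(1200/2100) = t·(1/46.3 − 1/1.83).
log₂(0.57143) = -0.80735; 1/46.3 − 1/1.83 = -0.52485.
t = -0.80735 / -0.52485 ≈ 1.5383 hours.

1.5 hours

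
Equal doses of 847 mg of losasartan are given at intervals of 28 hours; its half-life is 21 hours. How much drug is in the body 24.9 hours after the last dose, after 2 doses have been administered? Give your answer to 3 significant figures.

The 2 doses were given 52.9, 24.9 hours ago.
Total = 847·(1/2)^(52.9/21) + 847·(1/2)^(24.9/21)
      = 147.77 + 372.35 ≈ 520.11 mg.

520 mg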